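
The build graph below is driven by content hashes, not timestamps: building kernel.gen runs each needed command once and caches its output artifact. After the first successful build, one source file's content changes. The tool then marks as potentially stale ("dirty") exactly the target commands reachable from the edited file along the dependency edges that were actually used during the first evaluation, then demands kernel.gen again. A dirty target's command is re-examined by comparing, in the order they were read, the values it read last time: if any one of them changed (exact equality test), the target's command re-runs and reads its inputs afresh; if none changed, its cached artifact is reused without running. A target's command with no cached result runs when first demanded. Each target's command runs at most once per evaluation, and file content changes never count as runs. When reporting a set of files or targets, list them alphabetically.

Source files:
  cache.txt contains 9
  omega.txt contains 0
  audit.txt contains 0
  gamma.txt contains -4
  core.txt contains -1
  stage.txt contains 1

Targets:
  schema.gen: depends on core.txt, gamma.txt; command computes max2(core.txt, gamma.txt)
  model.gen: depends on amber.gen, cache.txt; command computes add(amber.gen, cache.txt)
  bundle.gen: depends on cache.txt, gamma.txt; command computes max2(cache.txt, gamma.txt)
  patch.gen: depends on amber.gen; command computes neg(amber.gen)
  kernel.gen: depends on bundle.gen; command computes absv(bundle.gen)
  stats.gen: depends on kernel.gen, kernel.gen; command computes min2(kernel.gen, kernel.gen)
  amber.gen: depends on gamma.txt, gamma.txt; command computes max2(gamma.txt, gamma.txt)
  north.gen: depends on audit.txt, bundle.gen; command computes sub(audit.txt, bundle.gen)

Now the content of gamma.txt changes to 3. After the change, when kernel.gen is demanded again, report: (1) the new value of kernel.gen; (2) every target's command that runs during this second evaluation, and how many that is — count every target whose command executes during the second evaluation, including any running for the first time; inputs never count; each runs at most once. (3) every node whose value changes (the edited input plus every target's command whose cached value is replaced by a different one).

kernel.gen now evaluates to 9.
Run set: bundle.gen (1 run).
Changed values: gamma.txt.
The important point: bundle.gen recomputes to an identical value, and the output ends up unchanged.

Initial pass — values computed on the first demand:
  bundle.gen = max2(9, -4) = 9
  kernel.gen = absv(9) = 9

Second demand — change propagation:
  bundle.gen: re-runs because gamma.txt -4->3; new result 9 (unchanged).
  kernel.gen: re-examined; everything it read last time is the same (bundle.gen unchanged) — cache 9 kept, no run.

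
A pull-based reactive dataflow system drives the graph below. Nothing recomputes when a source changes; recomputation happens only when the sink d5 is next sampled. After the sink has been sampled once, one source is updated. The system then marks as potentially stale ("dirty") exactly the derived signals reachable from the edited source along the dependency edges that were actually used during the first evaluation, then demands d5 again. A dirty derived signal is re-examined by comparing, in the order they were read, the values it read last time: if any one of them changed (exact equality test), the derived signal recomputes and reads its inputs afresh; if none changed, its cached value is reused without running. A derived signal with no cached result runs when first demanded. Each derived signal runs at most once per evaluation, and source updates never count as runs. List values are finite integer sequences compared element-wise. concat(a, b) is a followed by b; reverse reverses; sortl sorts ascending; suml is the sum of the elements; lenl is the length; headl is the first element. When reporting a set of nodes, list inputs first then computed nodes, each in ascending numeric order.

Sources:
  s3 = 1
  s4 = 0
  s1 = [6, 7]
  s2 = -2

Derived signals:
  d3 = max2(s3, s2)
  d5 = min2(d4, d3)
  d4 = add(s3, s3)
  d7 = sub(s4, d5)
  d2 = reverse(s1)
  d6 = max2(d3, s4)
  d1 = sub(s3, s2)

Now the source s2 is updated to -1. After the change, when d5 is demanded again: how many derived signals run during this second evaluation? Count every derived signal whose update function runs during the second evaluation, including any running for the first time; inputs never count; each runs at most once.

Derived signals that run: d3 — 1 in total.
Key observation: the change is absorbed at d3 — it re-runs but produces the same value, and the output's value is unchanged.

First evaluation (everything demanded from the output):
  d3 = max2(1, -2) = 1
  d4 = add(1, 1) = 2
  d5 = min2(2, 1) = 1

Propagation after the edit:
  d3: runs — s2 -2->-1; result 1 (same value as before).
  d5: checked — values it read are unchanged (d4 unchanged, d3 unchanged); reused cached 1 without running.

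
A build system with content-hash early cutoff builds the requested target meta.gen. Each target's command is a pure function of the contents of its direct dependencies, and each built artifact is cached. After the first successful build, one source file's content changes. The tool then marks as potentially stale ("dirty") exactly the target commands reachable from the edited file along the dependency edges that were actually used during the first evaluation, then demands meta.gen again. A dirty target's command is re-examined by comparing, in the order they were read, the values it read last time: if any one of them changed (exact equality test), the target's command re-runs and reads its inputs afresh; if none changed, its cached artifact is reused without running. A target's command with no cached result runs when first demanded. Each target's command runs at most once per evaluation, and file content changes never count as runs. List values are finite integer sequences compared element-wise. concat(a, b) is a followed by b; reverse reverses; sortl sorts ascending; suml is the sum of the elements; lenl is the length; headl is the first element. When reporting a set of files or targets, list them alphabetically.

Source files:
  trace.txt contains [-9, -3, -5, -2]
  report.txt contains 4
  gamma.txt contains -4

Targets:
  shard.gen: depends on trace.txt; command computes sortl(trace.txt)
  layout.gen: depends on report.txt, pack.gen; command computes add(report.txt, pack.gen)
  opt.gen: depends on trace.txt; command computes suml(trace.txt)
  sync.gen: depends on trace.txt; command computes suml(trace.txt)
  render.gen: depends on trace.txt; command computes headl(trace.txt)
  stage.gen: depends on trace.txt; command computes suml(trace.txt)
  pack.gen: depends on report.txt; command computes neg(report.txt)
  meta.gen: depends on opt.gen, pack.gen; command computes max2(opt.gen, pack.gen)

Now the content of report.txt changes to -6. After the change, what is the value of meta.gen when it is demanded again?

New value of meta.gen: 6.

First evaluation (everything demanded from the output):
  opt.gen = suml([-9, -3, -5, -2]) = -19
  pack.gen = neg(4) = -4
  meta.gen = max2(-19, -4) = -4

Propagation after the edit:
  pack.gen: runs — report.txt 4->-6; result 6.
  meta.gen: runs — pack.gen -4->6; result 6.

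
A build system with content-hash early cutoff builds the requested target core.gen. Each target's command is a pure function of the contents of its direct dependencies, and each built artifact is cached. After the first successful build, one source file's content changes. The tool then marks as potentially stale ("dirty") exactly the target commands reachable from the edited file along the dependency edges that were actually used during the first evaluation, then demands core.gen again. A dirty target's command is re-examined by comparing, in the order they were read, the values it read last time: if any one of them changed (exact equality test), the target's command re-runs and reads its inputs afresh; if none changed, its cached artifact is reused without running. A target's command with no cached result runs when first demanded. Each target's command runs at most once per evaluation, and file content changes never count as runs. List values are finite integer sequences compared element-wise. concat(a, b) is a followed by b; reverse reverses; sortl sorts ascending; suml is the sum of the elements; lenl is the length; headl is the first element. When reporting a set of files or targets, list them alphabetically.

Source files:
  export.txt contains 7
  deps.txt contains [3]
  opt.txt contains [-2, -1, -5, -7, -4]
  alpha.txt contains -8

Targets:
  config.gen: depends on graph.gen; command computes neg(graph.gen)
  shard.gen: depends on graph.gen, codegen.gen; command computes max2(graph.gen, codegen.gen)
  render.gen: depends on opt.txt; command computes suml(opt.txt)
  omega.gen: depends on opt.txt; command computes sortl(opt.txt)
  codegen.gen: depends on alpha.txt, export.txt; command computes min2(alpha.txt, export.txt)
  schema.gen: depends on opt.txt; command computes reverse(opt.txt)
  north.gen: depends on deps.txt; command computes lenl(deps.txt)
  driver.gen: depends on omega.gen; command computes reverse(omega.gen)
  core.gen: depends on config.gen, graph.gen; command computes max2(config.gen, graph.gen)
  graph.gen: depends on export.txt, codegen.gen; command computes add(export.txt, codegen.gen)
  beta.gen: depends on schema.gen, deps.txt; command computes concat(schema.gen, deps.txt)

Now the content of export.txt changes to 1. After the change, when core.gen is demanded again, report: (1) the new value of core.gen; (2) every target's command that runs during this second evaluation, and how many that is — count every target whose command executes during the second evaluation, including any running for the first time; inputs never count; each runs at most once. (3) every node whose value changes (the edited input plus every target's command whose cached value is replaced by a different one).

New value of core.gen: 7.
Target commands that run: codegen.gen, config.gen, core.gen, graph.gen — 4 in total.
Values that change: config.gen, core.gen, export.txt, graph.gen.

First evaluation (everything demanded from the output):
  codegen.gen = min2(-8, 7) = -8
  graph.gen = add(7, -8) = -1
  config.gen = neg(-1) = 1
  core.gen = max2(1, -1) = 1

Propagation after the edit:
  codegen.gen: runs — export.txt 7->1; result -8 (same value as before).
  graph.gen: runs — export.txt 7->1; result -7.
  config.gen: runs — graph.gen -1->-7; result 7.
  core.gen: runs — config.gen 1->7; graph.gen -1->-7; result 7.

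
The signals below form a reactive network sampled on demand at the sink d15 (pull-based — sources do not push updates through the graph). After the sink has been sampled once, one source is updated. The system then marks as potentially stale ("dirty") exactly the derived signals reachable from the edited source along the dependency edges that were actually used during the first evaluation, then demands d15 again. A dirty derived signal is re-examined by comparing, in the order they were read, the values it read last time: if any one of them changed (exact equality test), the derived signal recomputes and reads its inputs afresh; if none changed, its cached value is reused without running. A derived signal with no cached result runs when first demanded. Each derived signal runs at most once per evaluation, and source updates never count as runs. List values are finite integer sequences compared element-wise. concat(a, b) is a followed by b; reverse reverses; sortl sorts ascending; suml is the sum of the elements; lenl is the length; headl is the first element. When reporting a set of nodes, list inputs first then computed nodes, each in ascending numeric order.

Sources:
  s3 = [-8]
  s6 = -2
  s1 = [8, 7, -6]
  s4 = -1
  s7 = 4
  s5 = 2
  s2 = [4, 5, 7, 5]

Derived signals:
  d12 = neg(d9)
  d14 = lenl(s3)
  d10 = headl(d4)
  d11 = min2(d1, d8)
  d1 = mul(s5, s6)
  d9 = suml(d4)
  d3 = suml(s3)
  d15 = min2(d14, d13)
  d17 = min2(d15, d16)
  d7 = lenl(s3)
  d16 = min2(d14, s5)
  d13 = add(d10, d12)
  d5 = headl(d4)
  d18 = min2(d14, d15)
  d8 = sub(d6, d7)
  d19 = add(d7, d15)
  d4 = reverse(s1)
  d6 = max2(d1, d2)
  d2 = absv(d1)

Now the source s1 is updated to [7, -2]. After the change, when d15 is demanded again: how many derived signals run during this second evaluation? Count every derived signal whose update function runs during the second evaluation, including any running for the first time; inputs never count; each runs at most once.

Run set: d4, d9, d10, d12, d13, d15 (6 run).

Initial pass — values computed on the first demand:
  d4 = reverse([8, 7, -6]) = [-6, 7, 8]
  d9 = suml([-6, 7, 8]) = 9
  d10 = headl([-6, 7, 8]) = -6
  d12 = neg(9) = -9
  d13 = add(-6, -9) = -15
  d14 = lenl([-8]) = 1
  d15 = min2(1, -15) = -15

Second demand — change propagation:
  d4: re-runs because s1 [8, 7, -6]->[7, -2]; new result [-2, 7].
  d9: re-runs because d4 [-6, 7, 8]->[-2, 7]; new result 5.
  d10: re-runs because d4 [-6, 7, 8]->[-2, 7]; new result -2.
  d12: re-runs because d9 9->5; new result -5.
  d13: re-runs because d10 -6->-2; d12 -9->-5; new result -7.
  d15: re-runs because d13 -15->-7; new result -7.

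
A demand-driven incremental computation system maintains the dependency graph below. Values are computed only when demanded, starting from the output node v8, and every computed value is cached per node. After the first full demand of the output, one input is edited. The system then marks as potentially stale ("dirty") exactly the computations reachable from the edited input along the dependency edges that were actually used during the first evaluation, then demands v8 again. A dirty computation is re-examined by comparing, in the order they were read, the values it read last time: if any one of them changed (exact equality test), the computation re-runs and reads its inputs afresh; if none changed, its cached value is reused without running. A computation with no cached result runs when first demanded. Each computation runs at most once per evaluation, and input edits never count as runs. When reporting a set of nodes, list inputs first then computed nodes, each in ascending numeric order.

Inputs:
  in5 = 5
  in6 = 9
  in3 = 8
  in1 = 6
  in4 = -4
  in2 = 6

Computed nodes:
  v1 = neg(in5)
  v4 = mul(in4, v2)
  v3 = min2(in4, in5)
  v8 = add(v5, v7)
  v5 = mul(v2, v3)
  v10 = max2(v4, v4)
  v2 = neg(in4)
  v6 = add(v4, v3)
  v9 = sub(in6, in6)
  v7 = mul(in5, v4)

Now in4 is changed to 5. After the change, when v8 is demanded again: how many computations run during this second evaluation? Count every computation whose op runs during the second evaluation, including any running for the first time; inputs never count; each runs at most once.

Computations that run: v2, v3, v4, v5, v7, v8 — 6 in total.

First evaluation (everything demanded from the output):
  v2 = neg(-4) = 4
  v3 = min2(-4, 5) = -4
  v4 = mul(-4, 4) = -16
  v5 = mul(4, -4) = -16
  v7 = mul(5, -16) = -80
  v8 = add(-16, -80) = -96

Propagation after the edit:
  v2: runs — in4 -4->5; result -5.
  v3: runs — in4 -4->5; result 5.
  v4: runs — in4 -4->5; v2 4->-5; result -25.
  v5: runs — v2 4->-5; v3 -4->5; result -25.
  v7: runs — v4 -16->-25; result -125.
  v8: runs — v5 -16->-25; v7 -80->-125; result -150.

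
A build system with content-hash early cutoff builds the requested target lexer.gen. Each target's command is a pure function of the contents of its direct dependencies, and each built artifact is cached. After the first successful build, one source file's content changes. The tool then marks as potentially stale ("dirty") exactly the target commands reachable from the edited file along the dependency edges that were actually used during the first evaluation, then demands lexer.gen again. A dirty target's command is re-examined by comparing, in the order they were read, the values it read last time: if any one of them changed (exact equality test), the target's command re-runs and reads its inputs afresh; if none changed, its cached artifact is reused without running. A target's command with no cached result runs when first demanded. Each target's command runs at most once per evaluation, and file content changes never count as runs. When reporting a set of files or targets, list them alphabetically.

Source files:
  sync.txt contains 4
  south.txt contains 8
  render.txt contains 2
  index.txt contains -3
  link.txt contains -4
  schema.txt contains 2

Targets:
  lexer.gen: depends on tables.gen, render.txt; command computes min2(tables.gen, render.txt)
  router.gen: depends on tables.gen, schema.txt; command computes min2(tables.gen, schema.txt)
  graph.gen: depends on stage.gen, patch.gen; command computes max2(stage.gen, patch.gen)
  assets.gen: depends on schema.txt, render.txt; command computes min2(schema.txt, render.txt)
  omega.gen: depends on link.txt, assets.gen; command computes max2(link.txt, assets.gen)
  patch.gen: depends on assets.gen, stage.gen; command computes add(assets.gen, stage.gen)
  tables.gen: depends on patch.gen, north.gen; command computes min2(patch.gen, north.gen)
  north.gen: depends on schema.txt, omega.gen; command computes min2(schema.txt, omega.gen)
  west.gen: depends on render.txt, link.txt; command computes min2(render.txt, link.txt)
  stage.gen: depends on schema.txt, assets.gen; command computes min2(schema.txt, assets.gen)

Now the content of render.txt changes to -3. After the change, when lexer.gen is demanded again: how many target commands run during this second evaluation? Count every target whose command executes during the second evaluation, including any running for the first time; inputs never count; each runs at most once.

Target commands that run: assets.gen, lexer.gen, north.gen, omega.gen, patch.gen, stage.gen, tables.gen — 7 in total.

First evaluation (everything demanded from the output):
  assets.gen = min2(2, 2) = 2
  omega.gen = max2(-4, 2) = 2
  north.gen = min2(2, 2) = 2
  stage.gen = min2(2, 2) = 2
  patch.gen = add(2, 2) = 4
  tables.gen = min2(4, 2) = 2
  lexer.gen = min2(2, 2) = 2

Propagation after the edit:
  assets.gen: runs — render.txt 2->-3; result -3.
  omega.gen: runs — assets.gen 2->-3; result -3.
  north.gen: runs — omega.gen 2->-3; result -3.
  stage.gen: runs — assets.gen 2->-3; result -3.
  patch.gen: runs — assets.gen 2->-3; stage.gen 2->-3; result -6.
  tables.gen: runs — patch.gen 4->-6; north.gen 2->-3; result -6.
  lexer.gen: runs — tables.gen 2->-6; render.txt 2->-3; result -6.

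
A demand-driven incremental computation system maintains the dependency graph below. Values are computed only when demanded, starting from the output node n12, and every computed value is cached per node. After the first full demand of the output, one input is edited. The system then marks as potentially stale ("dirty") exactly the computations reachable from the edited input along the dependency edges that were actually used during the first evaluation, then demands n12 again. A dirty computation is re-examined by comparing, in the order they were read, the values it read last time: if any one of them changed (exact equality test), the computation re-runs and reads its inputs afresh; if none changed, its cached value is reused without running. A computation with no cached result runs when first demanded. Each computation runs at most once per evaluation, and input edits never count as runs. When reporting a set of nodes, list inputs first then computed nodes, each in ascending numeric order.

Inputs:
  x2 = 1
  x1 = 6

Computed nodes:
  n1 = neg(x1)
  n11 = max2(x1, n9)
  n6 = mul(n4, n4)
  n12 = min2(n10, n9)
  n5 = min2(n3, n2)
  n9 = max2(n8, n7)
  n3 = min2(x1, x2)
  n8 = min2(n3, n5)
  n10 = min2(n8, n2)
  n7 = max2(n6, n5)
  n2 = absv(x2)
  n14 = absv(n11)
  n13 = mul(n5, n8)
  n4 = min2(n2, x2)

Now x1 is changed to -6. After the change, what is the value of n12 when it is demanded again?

New value of n12: -6.

First evaluation (everything demanded from the output):
  n2 = absv(1) = 1
  n3 = min2(6, 1) = 1
  n4 = min2(1, 1) = 1
  n5 = min2(1, 1) = 1
  n6 = mul(1, 1) = 1
  n7 = max2(1, 1) = 1
  n8 = min2(1, 1) = 1
  n9 = max2(1, 1) = 1
  n10 = min2(1, 1) = 1
  n12 = min2(1, 1) = 1

Propagation after the edit:
  n3: runs — x1 6->-6; result -6.
  n5: runs — n3 1->-6; result -6.
  n7: runs — n5 1->-6; result 1 (same value as before).
  n8: runs — n3 1->-6; n5 1->-6; result -6.
  n9: runs — n8 1->-6; result 1 (same value as before).
  n10: runs — n8 1->-6; result -6.
  n12: runs — n10 1->-6; result -6.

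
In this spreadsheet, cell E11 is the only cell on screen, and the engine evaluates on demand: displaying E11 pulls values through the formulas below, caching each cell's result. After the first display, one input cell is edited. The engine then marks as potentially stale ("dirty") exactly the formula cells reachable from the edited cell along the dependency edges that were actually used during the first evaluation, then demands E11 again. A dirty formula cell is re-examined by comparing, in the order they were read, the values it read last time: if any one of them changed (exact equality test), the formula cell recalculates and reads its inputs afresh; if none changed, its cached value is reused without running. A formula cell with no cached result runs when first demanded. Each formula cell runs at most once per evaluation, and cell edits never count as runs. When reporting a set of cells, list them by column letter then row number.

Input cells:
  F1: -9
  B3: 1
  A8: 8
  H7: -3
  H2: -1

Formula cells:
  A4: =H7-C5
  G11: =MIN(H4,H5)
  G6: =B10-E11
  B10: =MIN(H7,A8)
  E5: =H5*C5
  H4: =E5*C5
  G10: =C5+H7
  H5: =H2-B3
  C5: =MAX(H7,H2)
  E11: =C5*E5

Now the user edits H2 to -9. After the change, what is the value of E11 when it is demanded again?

E11 now evaluates to -90.

Initial pass — values computed on the first demand:
  C5 = MAX(-3, -1) = -1
  H5 = -1 - 1 = -2
  E5 = -2 * -1 = 2
  E11 = -1 * 2 = -2

Second demand — change propagation:
  C5: re-runs because H2 -1->-9; new result -3.
  H5: re-runs because H2 -1->-9; new result -10.
  E5: re-runs because H5 -2->-10; C5 -1->-3; new result 30.
  E11: re-runs because C5 -1->-3; E5 2->30; new result -90.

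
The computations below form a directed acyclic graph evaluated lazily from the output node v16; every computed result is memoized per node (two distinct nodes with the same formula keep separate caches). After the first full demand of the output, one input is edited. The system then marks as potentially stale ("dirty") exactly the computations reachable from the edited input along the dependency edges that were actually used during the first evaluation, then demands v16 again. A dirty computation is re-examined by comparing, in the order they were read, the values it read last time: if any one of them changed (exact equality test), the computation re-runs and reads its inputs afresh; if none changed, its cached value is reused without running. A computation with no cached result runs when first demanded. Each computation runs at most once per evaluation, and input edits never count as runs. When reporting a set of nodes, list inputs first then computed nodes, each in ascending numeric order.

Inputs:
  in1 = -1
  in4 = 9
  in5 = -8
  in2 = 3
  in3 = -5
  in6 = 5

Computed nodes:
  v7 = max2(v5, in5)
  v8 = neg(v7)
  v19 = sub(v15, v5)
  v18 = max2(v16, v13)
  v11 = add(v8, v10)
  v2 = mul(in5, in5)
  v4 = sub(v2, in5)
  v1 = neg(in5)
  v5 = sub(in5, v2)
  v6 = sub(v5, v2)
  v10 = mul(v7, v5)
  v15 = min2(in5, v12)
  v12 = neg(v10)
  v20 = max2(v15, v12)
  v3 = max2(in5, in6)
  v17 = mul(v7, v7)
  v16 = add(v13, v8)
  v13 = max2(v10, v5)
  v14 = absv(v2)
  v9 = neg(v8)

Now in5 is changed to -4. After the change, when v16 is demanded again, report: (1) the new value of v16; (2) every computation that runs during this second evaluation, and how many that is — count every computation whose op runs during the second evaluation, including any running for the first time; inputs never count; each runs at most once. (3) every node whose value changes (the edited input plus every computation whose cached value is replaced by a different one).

First demand of the output computes:
  v2 = mul(-8, -8) = 64
  v5 = sub(-8, 64) = -72
  v7 = max2(-72, -8) = -8
  v8 = neg(-8) = 8
  v10 = mul(-8, -72) = 576
  v13 = max2(576, -72) = 576
  v16 = add(576, 8) = 584

After the edit, cleaning proceeds:
  v2: a read changed (in5 -8->-4; in5 -8->-4) — executes, giving 16.
  v5: a read changed (in5 -8->-4; v2 64->16) — executes, giving -20.
  v7: a read changed (v5 -72->-20; in5 -8->-4) — executes, giving -4.
  v8: a read changed (v7 -8->-4) — executes, giving 4.
  v10: a read changed (v7 -8->-4; v5 -72->-20) — executes, giving 80.
  v13: a read changed (v10 576->80; v5 -72->-20) — executes, giving 80.
  v16: a read changed (v13 576->80; v8 8->4) — executes, giving 84.

Demanding v16 again yields 84.
7 computations run: v2, v5, v7, v8, v10, v13, v16.
The nodes whose values change: in5, v2, v5, v7, v8, v10, v13, v16.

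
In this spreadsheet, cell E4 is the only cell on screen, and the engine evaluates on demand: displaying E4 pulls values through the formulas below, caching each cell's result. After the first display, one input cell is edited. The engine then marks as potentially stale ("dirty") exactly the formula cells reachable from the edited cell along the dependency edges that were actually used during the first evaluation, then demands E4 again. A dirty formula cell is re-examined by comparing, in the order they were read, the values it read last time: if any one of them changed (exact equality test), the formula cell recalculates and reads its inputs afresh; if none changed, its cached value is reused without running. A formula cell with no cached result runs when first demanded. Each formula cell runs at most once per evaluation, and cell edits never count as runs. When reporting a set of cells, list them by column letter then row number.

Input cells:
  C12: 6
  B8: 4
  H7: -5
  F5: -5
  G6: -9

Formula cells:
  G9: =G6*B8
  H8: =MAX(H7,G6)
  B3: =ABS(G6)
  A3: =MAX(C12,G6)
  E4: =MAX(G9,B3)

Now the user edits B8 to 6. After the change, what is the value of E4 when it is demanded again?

E4 now evaluates to 9.

Initial pass — values computed on the first demand:
  B3 = ABS(-9) = 9
  G9 = -9 * 4 = -36
  E4 = MAX(-36, 9) = 9

Second demand — change propagation:
  G9: re-runs because B8 4->6; new result -54.
  E4: re-runs because G9 -36->-54; new result 9 (unchanged).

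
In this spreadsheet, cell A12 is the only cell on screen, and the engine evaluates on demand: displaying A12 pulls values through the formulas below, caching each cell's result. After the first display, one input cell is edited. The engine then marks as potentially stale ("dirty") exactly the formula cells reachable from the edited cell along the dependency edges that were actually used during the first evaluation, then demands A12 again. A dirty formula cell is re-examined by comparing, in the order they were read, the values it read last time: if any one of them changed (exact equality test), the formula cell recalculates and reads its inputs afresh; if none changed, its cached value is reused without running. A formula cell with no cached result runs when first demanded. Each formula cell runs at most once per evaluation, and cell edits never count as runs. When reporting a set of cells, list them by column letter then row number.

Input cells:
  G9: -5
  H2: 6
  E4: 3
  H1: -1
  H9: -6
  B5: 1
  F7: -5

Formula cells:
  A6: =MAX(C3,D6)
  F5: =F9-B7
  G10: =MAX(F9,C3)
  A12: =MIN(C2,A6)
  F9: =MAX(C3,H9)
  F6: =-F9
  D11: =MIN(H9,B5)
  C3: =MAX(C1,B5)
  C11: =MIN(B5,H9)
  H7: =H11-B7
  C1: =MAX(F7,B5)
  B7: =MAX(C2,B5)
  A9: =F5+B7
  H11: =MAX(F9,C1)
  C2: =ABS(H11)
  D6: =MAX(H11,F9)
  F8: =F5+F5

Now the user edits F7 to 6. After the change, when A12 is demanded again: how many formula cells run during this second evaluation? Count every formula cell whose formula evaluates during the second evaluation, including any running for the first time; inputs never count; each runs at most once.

Run set: A6, A12, C1, C2, C3, D6, F9, H11 (8 run).

Initial pass — values computed on the first demand:
  C1 = MAX(-5, 1) = 1
  C3 = MAX(1, 1) = 1
  F9 = MAX(1, -6) = 1
  H11 = MAX(1, 1) = 1
  C2 = ABS(1) = 1
  D6 = MAX(1, 1) = 1
  A6 = MAX(1, 1) = 1
  A12 = MIN(1, 1) = 1

Second demand — change propagation:
  C1: re-runs because F7 -5->6; new result 6.
  C3: re-runs because C1 1->6; new result 6.
  F9: re-runs because C3 1->6; new result 6.
  H11: re-runs because F9 1->6; C1 1->6; new result 6.
  C2: re-runs because H11 1->6; new result 6.
  D6: re-runs because H11 1->6; F9 1->6; new result 6.
  A6: re-runs because C3 1->6; D6 1->6; new result 6.
  A12: re-runs because C2 1->6; A6 1->6; new result 6.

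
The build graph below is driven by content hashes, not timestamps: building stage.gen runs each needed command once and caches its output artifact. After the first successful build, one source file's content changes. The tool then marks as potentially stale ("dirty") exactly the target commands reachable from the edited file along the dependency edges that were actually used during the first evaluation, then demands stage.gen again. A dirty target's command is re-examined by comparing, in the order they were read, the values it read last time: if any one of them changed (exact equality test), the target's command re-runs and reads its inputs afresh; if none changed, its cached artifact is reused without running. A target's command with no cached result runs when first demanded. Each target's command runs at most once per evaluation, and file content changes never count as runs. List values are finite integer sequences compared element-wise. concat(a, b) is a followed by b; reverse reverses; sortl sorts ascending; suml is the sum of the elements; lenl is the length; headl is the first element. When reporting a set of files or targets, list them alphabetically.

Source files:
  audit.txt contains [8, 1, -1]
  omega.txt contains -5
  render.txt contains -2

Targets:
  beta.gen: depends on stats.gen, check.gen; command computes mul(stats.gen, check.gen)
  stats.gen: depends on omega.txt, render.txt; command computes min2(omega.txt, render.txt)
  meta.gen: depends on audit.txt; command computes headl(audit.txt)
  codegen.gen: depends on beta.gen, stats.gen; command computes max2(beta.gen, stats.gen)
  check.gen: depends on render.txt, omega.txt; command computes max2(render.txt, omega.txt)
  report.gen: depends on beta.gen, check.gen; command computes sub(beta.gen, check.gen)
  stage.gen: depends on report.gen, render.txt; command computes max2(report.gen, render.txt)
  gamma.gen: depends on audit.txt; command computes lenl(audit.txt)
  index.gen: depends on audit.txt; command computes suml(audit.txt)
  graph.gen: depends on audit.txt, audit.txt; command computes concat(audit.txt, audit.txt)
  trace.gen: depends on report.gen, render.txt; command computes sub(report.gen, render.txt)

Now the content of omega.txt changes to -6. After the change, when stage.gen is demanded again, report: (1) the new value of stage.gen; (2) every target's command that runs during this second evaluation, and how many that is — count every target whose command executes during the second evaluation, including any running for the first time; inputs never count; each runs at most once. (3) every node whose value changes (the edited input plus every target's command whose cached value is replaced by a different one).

stage.gen now evaluates to 14.
Run set: beta.gen, check.gen, report.gen, stage.gen, stats.gen (5 run).
Changed values: beta.gen, omega.txt, report.gen, stage.gen, stats.gen.

Initial pass — values computed on the first demand:
  check.gen = max2(-2, -5) = -2
  stats.gen = min2(-5, -2) = -5
  beta.gen = mul(-5, -2) = 10
  report.gen = sub(10, -2) = 12
  stage.gen = max2(12, -2) = 12

Second demand — change propagation:
  check.gen: re-runs because omega.txt -5->-6; new result -2 (unchanged).
  stats.gen: re-runs because omega.txt -5->-6; new result -6.
  beta.gen: re-runs because stats.gen -5->-6; new result 12.
  report.gen: re-runs because beta.gen 10->12; new result 14.
  stage.gen: re-runs because report.gen 12->14; new result 14.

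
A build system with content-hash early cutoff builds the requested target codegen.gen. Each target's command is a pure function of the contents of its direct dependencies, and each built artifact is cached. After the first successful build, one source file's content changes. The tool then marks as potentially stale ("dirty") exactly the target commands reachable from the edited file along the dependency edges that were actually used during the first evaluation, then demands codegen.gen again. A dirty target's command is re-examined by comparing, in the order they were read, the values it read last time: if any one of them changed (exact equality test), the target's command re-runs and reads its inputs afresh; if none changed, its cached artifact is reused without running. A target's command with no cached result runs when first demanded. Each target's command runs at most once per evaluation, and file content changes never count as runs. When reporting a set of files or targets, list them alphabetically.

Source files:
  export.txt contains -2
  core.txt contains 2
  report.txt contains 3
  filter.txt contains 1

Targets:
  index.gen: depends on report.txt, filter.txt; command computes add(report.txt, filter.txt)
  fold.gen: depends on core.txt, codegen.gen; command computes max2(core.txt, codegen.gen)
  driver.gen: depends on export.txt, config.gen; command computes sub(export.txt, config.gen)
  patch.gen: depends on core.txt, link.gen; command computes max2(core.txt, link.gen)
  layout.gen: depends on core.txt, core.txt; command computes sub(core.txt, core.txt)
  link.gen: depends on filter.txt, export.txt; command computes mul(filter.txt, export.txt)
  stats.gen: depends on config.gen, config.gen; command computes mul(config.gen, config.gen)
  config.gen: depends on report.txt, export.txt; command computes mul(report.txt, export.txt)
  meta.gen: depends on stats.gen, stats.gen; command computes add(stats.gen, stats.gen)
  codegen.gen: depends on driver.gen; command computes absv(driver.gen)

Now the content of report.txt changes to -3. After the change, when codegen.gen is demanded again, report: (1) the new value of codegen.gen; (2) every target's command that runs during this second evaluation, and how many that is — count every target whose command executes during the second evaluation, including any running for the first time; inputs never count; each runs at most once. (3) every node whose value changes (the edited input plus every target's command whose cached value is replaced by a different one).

First evaluation (everything demanded from the output):
  config.gen = mul(3, -2) = -6
  driver.gen = sub(-2, -6) = 4
  codegen.gen = absv(4) = 4

Propagation after the edit:
  config.gen: runs — report.txt 3->-3; result 6.
  driver.gen: runs — config.gen -6->6; result -8.
  codegen.gen: runs — driver.gen 4->-8; result 8.

New value of codegen.gen: 8.
Target commands that run: codegen.gen, config.gen, driver.gen — 3 in total.
Values that change: codegen.gen, config.gen, driver.gen, report.txt.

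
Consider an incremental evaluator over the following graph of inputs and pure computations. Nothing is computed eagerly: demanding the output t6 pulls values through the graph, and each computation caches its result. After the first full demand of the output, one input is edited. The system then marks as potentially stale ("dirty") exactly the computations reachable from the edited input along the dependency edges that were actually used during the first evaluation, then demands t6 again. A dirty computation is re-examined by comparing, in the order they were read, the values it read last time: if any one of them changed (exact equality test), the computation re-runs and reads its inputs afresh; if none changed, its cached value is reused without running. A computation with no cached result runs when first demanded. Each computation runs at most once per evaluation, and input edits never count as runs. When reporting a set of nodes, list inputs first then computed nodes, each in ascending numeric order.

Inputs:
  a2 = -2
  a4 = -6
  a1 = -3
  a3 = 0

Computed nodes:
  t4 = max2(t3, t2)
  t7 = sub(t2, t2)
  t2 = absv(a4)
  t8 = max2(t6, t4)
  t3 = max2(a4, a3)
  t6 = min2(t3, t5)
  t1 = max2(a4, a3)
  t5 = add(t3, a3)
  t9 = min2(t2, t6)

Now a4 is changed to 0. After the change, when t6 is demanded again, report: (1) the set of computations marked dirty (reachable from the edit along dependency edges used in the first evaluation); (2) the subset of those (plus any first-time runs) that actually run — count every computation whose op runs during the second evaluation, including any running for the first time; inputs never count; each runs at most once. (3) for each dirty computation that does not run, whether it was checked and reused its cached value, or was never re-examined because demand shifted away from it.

Initial pass — values computed on the first demand:
  t3 = max2(-6, 0) = 0
  t5 = add(0, 0) = 0
  t6 = min2(0, 0) = 0

Second demand — change propagation:
  t3: re-runs because a4 -6->0; new result 0 (unchanged).
  t5: re-examined; everything it read last time is the same (t3 unchanged, a3 unchanged) — cache 0 kept, no run.
  t6: re-examined; everything it read last time is the same (t3 unchanged, t5 unchanged) — cache 0 kept, no run.

The important point: t3 recomputes to an identical value, and the output ends up unchanged.

Dirty set: t3, t5, t6.
Run set: t3 (1 run).
Re-examined without running (cache reused): t5, t6.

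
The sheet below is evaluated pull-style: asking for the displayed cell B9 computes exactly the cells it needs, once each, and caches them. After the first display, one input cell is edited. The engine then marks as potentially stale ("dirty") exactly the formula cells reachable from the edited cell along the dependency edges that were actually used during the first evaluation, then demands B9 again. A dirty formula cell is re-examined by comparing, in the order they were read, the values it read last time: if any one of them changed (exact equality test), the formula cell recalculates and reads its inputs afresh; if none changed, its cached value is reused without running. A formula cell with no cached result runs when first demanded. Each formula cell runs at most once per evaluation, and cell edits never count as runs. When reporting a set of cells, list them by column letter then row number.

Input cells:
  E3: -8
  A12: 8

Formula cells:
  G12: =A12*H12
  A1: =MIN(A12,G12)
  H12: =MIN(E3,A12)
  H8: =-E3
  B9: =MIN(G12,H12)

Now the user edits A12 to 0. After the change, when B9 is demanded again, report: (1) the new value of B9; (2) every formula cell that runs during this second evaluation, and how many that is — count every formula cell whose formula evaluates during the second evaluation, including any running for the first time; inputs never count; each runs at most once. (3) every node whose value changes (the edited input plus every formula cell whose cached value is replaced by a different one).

Demanding B9 again yields -8.
3 formula cells run: B9, G12, H12.
The nodes whose values change: A12, B9, G12.

First demand of the output computes:
  H12 = MIN(-8, 8) = -8
  G12 = 8 * -8 = -64
  B9 = MIN(-64, -8) = -64

After the edit, cleaning proceeds:
  H12: a read changed (A12 8->0) — executes, giving -8 — identical to its old value.
  G12: a read changed (A12 8->0) — executes, giving 0.
  B9: a read changed (G12 -64->0) — executes, giving -8.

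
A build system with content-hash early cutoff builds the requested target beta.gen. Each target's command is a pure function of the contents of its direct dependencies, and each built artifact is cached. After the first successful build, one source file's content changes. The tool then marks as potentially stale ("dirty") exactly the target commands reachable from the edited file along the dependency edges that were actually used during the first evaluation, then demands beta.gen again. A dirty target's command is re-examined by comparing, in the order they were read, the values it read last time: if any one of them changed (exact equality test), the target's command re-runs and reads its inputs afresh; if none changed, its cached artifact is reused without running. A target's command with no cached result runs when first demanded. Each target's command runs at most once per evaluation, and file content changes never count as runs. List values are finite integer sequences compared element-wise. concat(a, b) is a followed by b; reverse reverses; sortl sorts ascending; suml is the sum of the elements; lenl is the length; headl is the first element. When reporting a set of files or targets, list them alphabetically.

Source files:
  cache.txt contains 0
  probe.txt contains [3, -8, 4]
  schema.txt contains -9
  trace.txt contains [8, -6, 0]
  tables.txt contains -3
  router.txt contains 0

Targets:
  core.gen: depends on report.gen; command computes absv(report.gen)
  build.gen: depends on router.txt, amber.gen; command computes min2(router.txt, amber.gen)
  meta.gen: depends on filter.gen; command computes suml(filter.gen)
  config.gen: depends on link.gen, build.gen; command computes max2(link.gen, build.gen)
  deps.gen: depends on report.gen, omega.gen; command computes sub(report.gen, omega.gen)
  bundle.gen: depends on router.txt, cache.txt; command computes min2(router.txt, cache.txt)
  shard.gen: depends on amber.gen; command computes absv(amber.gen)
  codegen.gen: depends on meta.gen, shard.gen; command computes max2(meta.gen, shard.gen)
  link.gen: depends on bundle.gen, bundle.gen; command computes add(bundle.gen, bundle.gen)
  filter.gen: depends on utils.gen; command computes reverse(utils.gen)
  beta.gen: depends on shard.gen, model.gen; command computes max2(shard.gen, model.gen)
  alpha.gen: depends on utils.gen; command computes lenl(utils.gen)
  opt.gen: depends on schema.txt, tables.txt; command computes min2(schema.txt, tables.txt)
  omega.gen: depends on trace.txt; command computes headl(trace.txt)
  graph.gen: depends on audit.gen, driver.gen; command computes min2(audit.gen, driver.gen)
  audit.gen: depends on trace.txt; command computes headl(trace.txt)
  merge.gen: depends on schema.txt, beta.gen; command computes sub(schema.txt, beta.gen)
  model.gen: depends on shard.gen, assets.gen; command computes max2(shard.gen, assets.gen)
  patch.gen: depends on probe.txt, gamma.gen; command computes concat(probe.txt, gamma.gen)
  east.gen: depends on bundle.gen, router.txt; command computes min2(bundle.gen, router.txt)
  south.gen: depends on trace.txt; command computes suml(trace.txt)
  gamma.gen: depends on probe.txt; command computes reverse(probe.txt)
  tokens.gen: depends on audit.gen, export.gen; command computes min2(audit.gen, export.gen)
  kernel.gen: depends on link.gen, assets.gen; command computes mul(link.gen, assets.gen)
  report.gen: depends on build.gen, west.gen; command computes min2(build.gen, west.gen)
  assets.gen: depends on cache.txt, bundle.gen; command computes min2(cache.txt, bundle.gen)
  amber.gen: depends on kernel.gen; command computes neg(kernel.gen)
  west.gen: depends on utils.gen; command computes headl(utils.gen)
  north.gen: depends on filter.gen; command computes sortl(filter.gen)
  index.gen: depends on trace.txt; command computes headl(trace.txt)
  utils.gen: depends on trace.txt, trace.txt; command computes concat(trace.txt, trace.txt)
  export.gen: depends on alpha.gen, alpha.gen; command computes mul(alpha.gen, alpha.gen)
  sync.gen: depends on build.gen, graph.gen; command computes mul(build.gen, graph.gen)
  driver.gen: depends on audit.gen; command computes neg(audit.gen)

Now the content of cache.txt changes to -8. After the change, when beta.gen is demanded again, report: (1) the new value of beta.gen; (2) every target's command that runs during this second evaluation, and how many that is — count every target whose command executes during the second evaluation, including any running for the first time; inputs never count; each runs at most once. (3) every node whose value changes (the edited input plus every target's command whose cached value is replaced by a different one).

New value of beta.gen: 128.
Target commands that run: amber.gen, assets.gen, beta.gen, bundle.gen, kernel.gen, link.gen, model.gen, shard.gen — 8 in total.
Values that change: amber.gen, assets.gen, beta.gen, bundle.gen, cache.txt, kernel.gen, link.gen, model.gen, shard.gen.

First evaluation (everything demanded from the output):
  bundle.gen = min2(0, 0) = 0
  assets.gen = min2(0, 0) = 0
  link.gen = add(0, 0) = 0
  kernel.gen = mul(0, 0) = 0
  amber.gen = neg(0) = 0
  shard.gen = absv(0) = 0
  model.gen = max2(0, 0) = 0
  beta.gen = max2(0, 0) = 0

Propagation after the edit:
  bundle.gen: runs — cache.txt 0->-8; result -8.
  assets.gen: runs — cache.txt 0->-8; bundle.gen 0->-8; result -8.
  link.gen: runs — bundle.gen 0->-8; bundle.gen 0->-8; result -16.
  kernel.gen: runs — link.gen 0->-16; assets.gen 0->-8; result 128.
  amber.gen: runs — kernel.gen 0->128; result -128.
  shard.gen: runs — amber.gen 0->-128; result 128.
  model.gen: runs — shard.gen 0->128; assets.gen 0->-8; result 128.
  beta.gen: runs — shard.gen 0->128; model.gen 0->128; result 128.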